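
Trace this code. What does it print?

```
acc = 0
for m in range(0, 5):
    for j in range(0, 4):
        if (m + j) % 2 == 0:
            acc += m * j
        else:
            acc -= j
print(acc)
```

12

m=0,j=0: even sum, acc = 0+0 = 0
m=0,j=1: odd sum, acc = 0-1 = -1
m=0,j=2: even sum, acc = (-1)+0 = -1
m=0,j=3: odd sum, acc = (-1)-3 = -4
m=1,j=0: odd sum, acc = (-4)-0 = -4
m=1,j=1: even sum, acc = (-4)+1 = -3
m=1,j=2: odd sum, acc = (-3)-2 = -5
m=1,j=3: even sum, acc = (-5)+3 = -2
m=2,j=0: even sum, acc = (-2)+0 = -2
m=2,j=1: odd sum, acc = (-2)-1 = -3
m=2,j=2: even sum, acc = (-3)+4 = 1
m=2,j=3: odd sum, acc = 1-3 = -2
m=3,j=0: odd sum, acc = (-2)-0 = -2
m=3,j=1: even sum, acc = (-2)+3 = 1
m=3,j=2: odd sum, acc = 1-2 = -1
m=3,j=3: even sum, acc = (-1)+9 = 8
m=4,j=0: even sum, acc = 8+0 = 8
m=4,j=1: odd sum, acc = 8-1 = 7
m=4,j=2: even sum, acc = 7+8 = 15
m=4,j=3: odd sum, acc = 15-3 = 12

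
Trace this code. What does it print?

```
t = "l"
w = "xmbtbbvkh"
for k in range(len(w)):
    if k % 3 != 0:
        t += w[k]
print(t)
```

lmbbbkh

k=0: skip
k=1: add 'm' → 'lm'
k=2: add 'b' → 'lmb'
k=3: skip
k=4: add 'b' → 'lmbb'
k=5: add 'b' → 'lmbbb'
k=6: skip
k=7: add 'k' → 'lmbbbk'
k=8: add 'h' → 'lmbbbkh'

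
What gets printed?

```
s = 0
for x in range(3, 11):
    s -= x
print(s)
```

x=3: s = 0-3 = -3
x=4: s = (-3)-4 = -7
x=5: s = (-7)-5 = -12
x=6: s = (-12)-6 = -18
x=7: s = (-18)-7 = -25
x=8: s = (-25)-8 = -33
x=9: s = (-33)-9 = -42
x=10: s = (-42)-10 = -52

-52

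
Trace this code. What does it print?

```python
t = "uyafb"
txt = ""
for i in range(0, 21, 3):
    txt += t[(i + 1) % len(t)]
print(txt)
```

i=0: add t[1]='y' → 'y'
i=3: add t[4]='b' → 'yb'
i=6: add t[2]='a' → 'yba'
i=9: add t[0]='u' → 'ybau'
i=12: add t[3]='f' → 'ybauf'
i=15: add t[1]='y' → 'ybaufy'
i=18: add t[4]='b' → 'ybaufyb'

ybaufyb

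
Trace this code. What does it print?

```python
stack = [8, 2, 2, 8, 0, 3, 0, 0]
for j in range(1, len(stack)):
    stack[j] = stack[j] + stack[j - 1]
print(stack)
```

j=1: stack[1] = 2+8 = 10 → [8, 10, 2, 8, 0, 3, 0, 0]
j=2: stack[2] = 2+10 = 12 → [8, 10, 12, 8, 0, 3, 0, 0]
j=3: stack[3] = 8+12 = 20 → [8, 10, 12, 20, 0, 3, 0, 0]
j=4: stack[4] = 0+20 = 20 → [8, 10, 12, 20, 20, 3, 0, 0]
j=5: stack[5] = 3+20 = 23 → [8, 10, 12, 20, 20, 23, 0, 0]
j=6: stack[6] = 0+23 = 23 → [8, 10, 12, 20, 20, 23, 23, 0]
j=7: stack[7] = 0+23 = 23 → [8, 10, 12, 20, 20, 23, 23, 23]

[8, 10, 12, 20, 20, 23, 23, 23]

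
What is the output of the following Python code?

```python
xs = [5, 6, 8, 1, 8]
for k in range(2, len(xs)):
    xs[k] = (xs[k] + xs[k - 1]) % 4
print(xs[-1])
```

3

k=2: xs[2] = (8+6)%4 = 2 → [5, 6, 2, 1, 8]
k=3: xs[3] = (1+2)%4 = 3 → [5, 6, 2, 3, 8]
k=4: xs[4] = (8+3)%4 = 3 → [5, 6, 2, 3, 3]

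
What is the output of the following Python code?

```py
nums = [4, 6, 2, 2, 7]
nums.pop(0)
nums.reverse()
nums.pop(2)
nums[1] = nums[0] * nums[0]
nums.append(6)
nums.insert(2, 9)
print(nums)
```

pop(0) removes 4 → [6, 2, 2, 7]
reverse → [7, 2, 2, 6]
pop(2) removes 2 → [7, 2, 6]
nums[1] = nums[0]*nums[0] = 7*7 = 49 → [7, 49, 6]
append 6 → [7, 49, 6, 6]
insert 9 at 2 → [7, 49, 9, 6, 6]

[7, 49, 9, 6, 6]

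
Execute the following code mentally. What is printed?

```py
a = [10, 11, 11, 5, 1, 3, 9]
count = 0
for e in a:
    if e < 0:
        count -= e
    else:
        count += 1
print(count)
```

e=10: not <0, count = 0+1 = 1
e=11: not <0, count = 1+1 = 2
e=11: not <0, count = 2+1 = 3
e=5: not <0, count = 3+1 = 4
e=1: not <0, count = 4+1 = 5
e=3: not <0, count = 5+1 = 6
e=9: not <0, count = 6+1 = 7

7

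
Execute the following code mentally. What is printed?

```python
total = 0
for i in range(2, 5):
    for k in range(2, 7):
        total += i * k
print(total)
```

180

i=2,k=2: total = 0+4 = 4
i=2,k=3: total = 4+6 = 10
i=2,k=4: total = 10+8 = 18
i=2,k=5: total = 18+10 = 28
i=2,k=6: total = 28+12 = 40
i=3,k=2: total = 40+6 = 46
i=3,k=3: total = 46+9 = 55
i=3,k=4: total = 55+12 = 67
i=3,k=5: total = 67+15 = 82
i=3,k=6: total = 82+18 = 100
i=4,k=2: total = 100+8 = 108
i=4,k=3: total = 108+12 = 120
i=4,k=4: total = 120+16 = 136
i=4,k=5: total = 136+20 = 156
i=4,k=6: total = 156+24 = 180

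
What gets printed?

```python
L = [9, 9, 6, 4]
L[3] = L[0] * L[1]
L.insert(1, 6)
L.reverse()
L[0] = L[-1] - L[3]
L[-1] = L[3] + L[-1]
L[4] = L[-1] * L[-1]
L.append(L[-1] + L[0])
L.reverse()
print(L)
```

L[3] = L[0]*L[1] = 9*9 = 81 → [9, 9, 6, 81]
insert 6 at 1 → [9, 6, 9, 6, 81]
reverse → [81, 6, 9, 6, 9]
L[0] = L[-1]-L[3] = 9-6 = 3 → [3, 6, 9, 6, 9]
L[-1] = L[3]+L[-1] = 6+9 = 15 → [3, 6, 9, 6, 15]
L[4] = L[-1]*L[-1] = 15*15 = 225 → [3, 6, 9, 6, 225]
append L[-1]+L[0] = 225+3 = 228 → [3, 6, 9, 6, 225, 228]
reverse → [228, 225, 6, 9, 6, 3]

[228, 225, 6, 9, 6, 3]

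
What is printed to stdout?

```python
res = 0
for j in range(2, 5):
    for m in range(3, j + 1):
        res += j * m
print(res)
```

37

j=3,m=3: res = 0+9 = 9
j=4,m=3: res = 9+12 = 21
j=4,m=4: res = 21+16 = 37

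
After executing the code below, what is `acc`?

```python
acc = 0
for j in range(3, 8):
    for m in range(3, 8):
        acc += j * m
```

625

j=3,m=3: acc = 0+9 = 9
j=3,m=4: acc = 9+12 = 21
j=3,m=5: acc = 21+15 = 36
j=3,m=6: acc = 36+18 = 54
j=3,m=7: acc = 54+21 = 75
j=4,m=3: acc = 75+12 = 87
j=4,m=4: acc = 87+16 = 103
j=4,m=5: acc = 103+20 = 123
j=4,m=6: acc = 123+24 = 147
j=4,m=7: acc = 147+28 = 175
j=5,m=3: acc = 175+15 = 190
j=5,m=4: acc = 190+20 = 210
j=5,m=5: acc = 210+25 = 235
j=5,m=6: acc = 235+30 = 265
j=5,m=7: acc = 265+35 = 300
j=6,m=3: acc = 300+18 = 318
j=6,m=4: acc = 318+24 = 342
j=6,m=5: acc = 342+30 = 372
j=6,m=6: acc = 372+36 = 408
j=6,m=7: acc = 408+42 = 450
j=7,m=3: acc = 450+21 = 471
j=7,m=4: acc = 471+28 = 499
j=7,m=5: acc = 499+35 = 534
j=7,m=6: acc = 534+42 = 576
j=7,m=7: acc = 576+49 = 625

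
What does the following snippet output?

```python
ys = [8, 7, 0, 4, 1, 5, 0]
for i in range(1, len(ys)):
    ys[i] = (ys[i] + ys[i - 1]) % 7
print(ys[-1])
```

i=1: ys[1] = (7+8)%7 = 1 → [8, 1, 0, 4, 1, 5, 0]
i=2: ys[2] = (0+1)%7 = 1 → [8, 1, 1, 4, 1, 5, 0]
i=3: ys[3] = (4+1)%7 = 5 → [8, 1, 1, 5, 1, 5, 0]
i=4: ys[4] = (1+5)%7 = 6 → [8, 1, 1, 5, 6, 5, 0]
i=5: ys[5] = (5+6)%7 = 4 → [8, 1, 1, 5, 6, 4, 0]
i=6: ys[6] = (0+4)%7 = 4 → [8, 1, 1, 5, 6, 4, 4]

4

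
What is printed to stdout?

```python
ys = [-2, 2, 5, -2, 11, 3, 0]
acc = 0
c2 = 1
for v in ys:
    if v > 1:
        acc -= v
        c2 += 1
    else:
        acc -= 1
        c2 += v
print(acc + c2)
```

-23

v=-2: not >1, acc = 0-1 = -1; c2=-1
v=2: >1, acc = (-1)-2 = -3; c2=0
v=5: >1, acc = (-3)-5 = -8; c2=1
v=-2: not >1, acc = (-8)-1 = -9; c2=-1
v=11: >1, acc = (-9)-11 = -20; c2=0
v=3: >1, acc = (-20)-3 = -23; c2=1
v=0: not >1, acc = (-23)-1 = -24; c2=1
acc+c2 = (-24)+1 = -23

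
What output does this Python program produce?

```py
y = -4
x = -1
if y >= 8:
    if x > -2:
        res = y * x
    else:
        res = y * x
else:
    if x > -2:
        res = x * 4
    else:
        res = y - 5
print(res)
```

-4

y=-4, x=-1
y >= 8 is False; x > -2 is True
→ res = x * 4 = -4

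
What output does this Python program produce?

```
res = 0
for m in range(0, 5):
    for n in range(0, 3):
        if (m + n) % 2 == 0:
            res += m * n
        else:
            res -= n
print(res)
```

9

m=0,n=0: even sum, res = 0+0 = 0
m=0,n=1: odd sum, res = 0-1 = -1
m=0,n=2: even sum, res = (-1)+0 = -1
m=1,n=0: odd sum, res = (-1)-0 = -1
m=1,n=1: even sum, res = (-1)+1 = 0
m=1,n=2: odd sum, res = 0-2 = -2
m=2,n=0: even sum, res = (-2)+0 = -2
m=2,n=1: odd sum, res = (-2)-1 = -3
m=2,n=2: even sum, res = (-3)+4 = 1
m=3,n=0: odd sum, res = 1-0 = 1
m=3,n=1: even sum, res = 1+3 = 4
m=3,n=2: odd sum, res = 4-2 = 2
m=4,n=0: even sum, res = 2+0 = 2
m=4,n=1: odd sum, res = 2-1 = 1
m=4,n=2: even sum, res = 1+8 = 9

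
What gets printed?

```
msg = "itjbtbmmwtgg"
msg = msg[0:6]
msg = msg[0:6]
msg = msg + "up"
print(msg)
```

slice [0:6] → 'itjbtb'
slice [0:6] → 'itjbtb'
+ 'up' → 'itjbtbup'

itjbtbup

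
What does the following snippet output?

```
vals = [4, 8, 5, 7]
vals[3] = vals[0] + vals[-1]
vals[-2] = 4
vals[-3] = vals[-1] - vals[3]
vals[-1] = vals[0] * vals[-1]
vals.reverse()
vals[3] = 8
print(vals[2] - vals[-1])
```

vals[3] = vals[0]+vals[-1] = 4+7 = 11 → [4, 8, 5, 11]
vals[-2] = 4 → [4, 8, 4, 11]
vals[-3] = vals[-1]-vals[3] = 11-11 = 0 → [4, 0, 4, 11]
vals[-1] = vals[0]*vals[-1] = 4*11 = 44 → [4, 0, 4, 44]
reverse → [44, 4, 0, 4]
vals[3] = 8 → [44, 4, 0, 8]
vals[2]-vals[-1] = 0-8 = -8

-8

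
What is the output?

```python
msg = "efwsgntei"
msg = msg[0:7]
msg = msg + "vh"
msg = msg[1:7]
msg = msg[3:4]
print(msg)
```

g

slice [0:7] → 'efwsgnt'
+ 'vh' → 'efwsgntvh'
slice [1:7] → 'fwsgnt'
slice [3:4] → 'g'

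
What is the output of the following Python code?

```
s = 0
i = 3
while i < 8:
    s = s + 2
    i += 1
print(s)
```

10

i=3: s = 0+2 = 2
i=4: s = 2+2 = 4
i=5: s = 4+2 = 6
i=6: s = 6+2 = 8
i=7: s = 8+2 = 10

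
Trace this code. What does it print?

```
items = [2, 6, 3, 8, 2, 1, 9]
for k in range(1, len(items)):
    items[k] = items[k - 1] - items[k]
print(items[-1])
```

-27

k=1: items[1] = 2-6 = -4 → [2, -4, 3, 8, 2, 1, 9]
k=2: items[2] = (-4)-3 = -7 → [2, -4, -7, 8, 2, 1, 9]
k=3: items[3] = (-7)-8 = -15 → [2, -4, -7, -15, 2, 1, 9]
k=4: items[4] = (-15)-2 = -17 → [2, -4, -7, -15, -17, 1, 9]
k=5: items[5] = (-17)-1 = -18 → [2, -4, -7, -15, -17, -18, 9]
k=6: items[6] = (-18)-9 = -27 → [2, -4, -7, -15, -17, -18, -27]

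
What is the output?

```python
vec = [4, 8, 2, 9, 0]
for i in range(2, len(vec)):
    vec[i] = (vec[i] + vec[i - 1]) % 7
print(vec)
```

[4, 8, 3, 5, 5]

i=2: vec[2] = (2+8)%7 = 3 → [4, 8, 3, 9, 0]
i=3: vec[3] = (9+3)%7 = 5 → [4, 8, 3, 5, 0]
i=4: vec[4] = (0+5)%7 = 5 → [4, 8, 3, 5, 5]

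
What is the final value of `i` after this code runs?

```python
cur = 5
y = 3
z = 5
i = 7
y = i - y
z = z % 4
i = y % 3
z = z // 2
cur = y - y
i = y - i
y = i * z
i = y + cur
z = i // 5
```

y = 7-3 = 4
z = 5%4 = 1
i = 4%3 = 1
z = 1//2 = 0
cur = 4-4 = 0
i = 4-1 = 3
y = 3*0 = 0
i = 0+0 = 0
z = 0//5 = 0

0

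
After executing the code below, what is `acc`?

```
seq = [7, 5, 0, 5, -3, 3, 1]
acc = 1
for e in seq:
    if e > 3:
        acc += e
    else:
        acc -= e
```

e=7: >3, acc = 1+7 = 8
e=5: >3, acc = 8+5 = 13
e=0: not >3, acc = 13-0 = 13
e=5: >3, acc = 13+5 = 18
e=-3: not >3, acc = 18-(-3) = 21
e=3: not >3, acc = 21-3 = 18
e=1: not >3, acc = 18-1 = 17

17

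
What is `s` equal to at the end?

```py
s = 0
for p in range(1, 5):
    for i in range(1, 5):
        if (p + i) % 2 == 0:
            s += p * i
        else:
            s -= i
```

p=1,i=1: even sum, s = 0+1 = 1
p=1,i=2: odd sum, s = 1-2 = -1
p=1,i=3: even sum, s = (-1)+3 = 2
p=1,i=4: odd sum, s = 2-4 = -2
p=2,i=1: odd sum, s = (-2)-1 = -3
p=2,i=2: even sum, s = (-3)+4 = 1
p=2,i=3: odd sum, s = 1-3 = -2
p=2,i=4: even sum, s = (-2)+8 = 6
p=3,i=1: even sum, s = 6+3 = 9
p=3,i=2: odd sum, s = 9-2 = 7
p=3,i=3: even sum, s = 7+9 = 16
p=3,i=4: odd sum, s = 16-4 = 12
p=4,i=1: odd sum, s = 12-1 = 11
p=4,i=2: even sum, s = 11+8 = 19
p=4,i=3: odd sum, s = 19-3 = 16
p=4,i=4: even sum, s = 16+16 = 32

32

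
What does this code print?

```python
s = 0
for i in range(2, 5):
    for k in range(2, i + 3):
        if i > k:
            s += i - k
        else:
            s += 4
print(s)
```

40

i=2,k=2: not 2>2, s = 0+4 = 4
i=2,k=3: not 2>3, s = 4+4 = 8
i=2,k=4: not 2>4, s = 8+4 = 12
i=3,k=2: 3>2, s = 12+1 = 13
i=3,k=3: not 3>3, s = 13+4 = 17
i=3,k=4: not 3>4, s = 17+4 = 21
i=3,k=5: not 3>5, s = 21+4 = 25
i=4,k=2: 4>2, s = 25+2 = 27
i=4,k=3: 4>3, s = 27+1 = 28
i=4,k=4: not 4>4, s = 28+4 = 32
i=4,k=5: not 4>5, s = 32+4 = 36
i=4,k=6: not 4>6, s = 36+4 = 40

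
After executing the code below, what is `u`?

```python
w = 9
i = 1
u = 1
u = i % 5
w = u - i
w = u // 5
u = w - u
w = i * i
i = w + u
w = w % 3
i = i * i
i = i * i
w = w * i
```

u = 1%5 = 1
w = 1-1 = 0
w = 1//5 = 0
u = 0-1 = -1
w = 1*1 = 1
i = 1+(-1) = 0
w = 1%3 = 1
i = 0*0 = 0
i = 0*0 = 0
w = 1*0 = 0

-1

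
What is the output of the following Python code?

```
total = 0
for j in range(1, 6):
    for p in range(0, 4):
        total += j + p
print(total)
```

90

j=1,p=0: total = 0+1 = 1
j=1,p=1: total = 1+2 = 3
j=1,p=2: total = 3+3 = 6
j=1,p=3: total = 6+4 = 10
j=2,p=0: total = 10+2 = 12
j=2,p=1: total = 12+3 = 15
j=2,p=2: total = 15+4 = 19
j=2,p=3: total = 19+5 = 24
j=3,p=0: total = 24+3 = 27
j=3,p=1: total = 27+4 = 31
j=3,p=2: total = 31+5 = 36
j=3,p=3: total = 36+6 = 42
j=4,p=0: total = 42+4 = 46
j=4,p=1: total = 46+5 = 51
j=4,p=2: total = 51+6 = 57
j=4,p=3: total = 57+7 = 64
j=5,p=0: total = 64+5 = 69
j=5,p=1: total = 69+6 = 75
j=5,p=2: total = 75+7 = 82
j=5,p=3: total = 82+8 = 90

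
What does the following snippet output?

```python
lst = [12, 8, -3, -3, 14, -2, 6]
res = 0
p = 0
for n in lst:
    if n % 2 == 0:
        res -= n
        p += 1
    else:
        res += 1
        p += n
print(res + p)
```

n=12: even, res = 0-12 = -12; p=1
n=8: even, res = (-12)-8 = -20; p=2
n=-3: not even, res = (-20)+1 = -19; p=-1
n=-3: not even, res = (-19)+1 = -18; p=-4
n=14: even, res = (-18)-14 = -32; p=-3
n=-2: even, res = (-32)-(-2) = -30; p=-2
n=6: even, res = (-30)-6 = -36; p=-1
res+p = (-36)+(-1) = -37

-37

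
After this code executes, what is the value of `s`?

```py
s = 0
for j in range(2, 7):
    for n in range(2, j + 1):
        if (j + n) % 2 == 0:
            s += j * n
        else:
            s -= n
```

j=2,n=2: even sum, s = 0+4 = 4
j=3,n=2: odd sum, s = 4-2 = 2
j=3,n=3: even sum, s = 2+9 = 11
j=4,n=2: even sum, s = 11+8 = 19
j=4,n=3: odd sum, s = 19-3 = 16
j=4,n=4: even sum, s = 16+16 = 32
j=5,n=2: odd sum, s = 32-2 = 30
j=5,n=3: even sum, s = 30+15 = 45
j=5,n=4: odd sum, s = 45-4 = 41
j=5,n=5: even sum, s = 41+25 = 66
j=6,n=2: even sum, s = 66+12 = 78
j=6,n=3: odd sum, s = 78-3 = 75
j=6,n=4: even sum, s = 75+24 = 99
j=6,n=5: odd sum, s = 99-5 = 94
j=6,n=6: even sum, s = 94+36 = 130

130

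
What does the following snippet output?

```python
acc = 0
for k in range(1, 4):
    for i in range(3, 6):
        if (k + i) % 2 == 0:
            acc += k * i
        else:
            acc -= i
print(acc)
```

k=1,i=3: even sum, acc = 0+3 = 3
k=1,i=4: odd sum, acc = 3-4 = -1
k=1,i=5: even sum, acc = (-1)+5 = 4
k=2,i=3: odd sum, acc = 4-3 = 1
k=2,i=4: even sum, acc = 1+8 = 9
k=2,i=5: odd sum, acc = 9-5 = 4
k=3,i=3: even sum, acc = 4+9 = 13
k=3,i=4: odd sum, acc = 13-4 = 9
k=3,i=5: even sum, acc = 9+15 = 24

24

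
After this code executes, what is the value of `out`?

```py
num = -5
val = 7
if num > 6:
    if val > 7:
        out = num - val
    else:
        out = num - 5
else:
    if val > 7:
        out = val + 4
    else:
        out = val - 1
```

6

num=-5, val=7
num > 6 is False; val > 7 is False
→ out = val - 1 = 6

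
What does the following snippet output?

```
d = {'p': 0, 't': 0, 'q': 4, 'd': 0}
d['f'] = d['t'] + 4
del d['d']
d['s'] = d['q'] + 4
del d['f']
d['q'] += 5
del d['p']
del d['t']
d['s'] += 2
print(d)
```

{'q': 9, 's': 10}

d['f'] = d['t']+4 = 4 → {'p': 0, 't': 0, 'q': 4, 'd': 0, 'f': 4}
del 'd' → {'p': 0, 't': 0, 'q': 4, 'f': 4}
d['s'] = d['q']+4 = 8 → {'p': 0, 't': 0, 'q': 4, 'f': 4, 's': 8}
del 'f' → {'p': 0, 't': 0, 'q': 4, 's': 8}
d['q'] = 4+5 = 9 → {'p': 0, 't': 0, 'q': 9, 's': 8}
del 'p' → {'t': 0, 'q': 9, 's': 8}
del 't' → {'q': 9, 's': 8}
d['s'] = 8+2 = 10 → {'q': 9, 's': 10}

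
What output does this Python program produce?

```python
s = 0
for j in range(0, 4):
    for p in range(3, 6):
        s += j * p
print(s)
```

j=0,p=3: s = 0+0 = 0
j=0,p=4: s = 0+0 = 0
j=0,p=5: s = 0+0 = 0
j=1,p=3: s = 0+3 = 3
j=1,p=4: s = 3+4 = 7
j=1,p=5: s = 7+5 = 12
j=2,p=3: s = 12+6 = 18
j=2,p=4: s = 18+8 = 26
j=2,p=5: s = 26+10 = 36
j=3,p=3: s = 36+9 = 45
j=3,p=4: s = 45+12 = 57
j=3,p=5: s = 57+15 = 72

72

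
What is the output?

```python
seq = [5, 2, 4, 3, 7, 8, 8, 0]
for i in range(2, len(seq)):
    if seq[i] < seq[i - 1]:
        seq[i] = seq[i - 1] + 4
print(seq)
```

[5, 2, 4, 8, 12, 16, 20, 24]

i=2: 4>=2, unchanged → [5, 2, 4, 3, 7, 8, 8, 0]
i=3: 3<4, seq[3] = 4+4 = 8 → [5, 2, 4, 8, 7, 8, 8, 0]
i=4: 7<8, seq[4] = 8+4 = 12 → [5, 2, 4, 8, 12, 8, 8, 0]
i=5: 8<12, seq[5] = 12+4 = 16 → [5, 2, 4, 8, 12, 16, 8, 0]
i=6: 8<16, seq[6] = 16+4 = 20 → [5, 2, 4, 8, 12, 16, 20, 0]
i=7: 0<20, seq[7] = 20+4 = 24 → [5, 2, 4, 8, 12, 16, 20, 24]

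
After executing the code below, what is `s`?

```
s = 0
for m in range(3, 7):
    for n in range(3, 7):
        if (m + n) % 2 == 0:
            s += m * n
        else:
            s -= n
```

128

m=3,n=3: even sum, s = 0+9 = 9
m=3,n=4: odd sum, s = 9-4 = 5
m=3,n=5: even sum, s = 5+15 = 20
m=3,n=6: odd sum, s = 20-6 = 14
m=4,n=3: odd sum, s = 14-3 = 11
m=4,n=4: even sum, s = 11+16 = 27
m=4,n=5: odd sum, s = 27-5 = 22
m=4,n=6: even sum, s = 22+24 = 46
m=5,n=3: even sum, s = 46+15 = 61
m=5,n=4: odd sum, s = 61-4 = 57
m=5,n=5: even sum, s = 57+25 = 82
m=5,n=6: odd sum, s = 82-6 = 76
m=6,n=3: odd sum, s = 76-3 = 73
m=6,n=4: even sum, s = 73+24 = 97
m=6,n=5: odd sum, s = 97-5 = 92
m=6,n=6: even sum, s = 92+36 = 128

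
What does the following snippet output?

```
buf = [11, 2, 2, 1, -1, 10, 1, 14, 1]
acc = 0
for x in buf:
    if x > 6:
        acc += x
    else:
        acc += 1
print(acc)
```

41

x=11: >6, acc = 0+11 = 11
x=2: not >6, acc = 11+1 = 12
x=2: not >6, acc = 12+1 = 13
x=1: not >6, acc = 13+1 = 14
x=-1: not >6, acc = 14+1 = 15
x=10: >6, acc = 15+10 = 25
x=1: not >6, acc = 25+1 = 26
x=14: >6, acc = 26+14 = 40
x=1: not >6, acc = 40+1 = 41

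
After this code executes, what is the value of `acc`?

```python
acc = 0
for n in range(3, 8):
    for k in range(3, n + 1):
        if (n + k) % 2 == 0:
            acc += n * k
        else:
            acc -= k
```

205

n=3,k=3: even sum, acc = 0+9 = 9
n=4,k=3: odd sum, acc = 9-3 = 6
n=4,k=4: even sum, acc = 6+16 = 22
n=5,k=3: even sum, acc = 22+15 = 37
n=5,k=4: odd sum, acc = 37-4 = 33
n=5,k=5: even sum, acc = 33+25 = 58
n=6,k=3: odd sum, acc = 58-3 = 55
n=6,k=4: even sum, acc = 55+24 = 79
n=6,k=5: odd sum, acc = 79-5 = 74
n=6,k=6: even sum, acc = 74+36 = 110
n=7,k=3: even sum, acc = 110+21 = 131
n=7,k=4: odd sum, acc = 131-4 = 127
n=7,k=5: even sum, acc = 127+35 = 162
n=7,k=6: odd sum, acc = 162-6 = 156
n=7,k=7: even sum, acc = 156+49 = 205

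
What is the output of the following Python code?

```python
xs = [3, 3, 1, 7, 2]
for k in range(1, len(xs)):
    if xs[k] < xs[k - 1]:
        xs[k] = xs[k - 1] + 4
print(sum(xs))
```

31

k=1: 3>=3, unchanged → [3, 3, 1, 7, 2]
k=2: 1<3, xs[2] = 3+4 = 7 → [3, 3, 7, 7, 2]
k=3: 7>=7, unchanged → [3, 3, 7, 7, 2]
k=4: 2<7, xs[4] = 7+4 = 11 → [3, 3, 7, 7, 11]
sum = 31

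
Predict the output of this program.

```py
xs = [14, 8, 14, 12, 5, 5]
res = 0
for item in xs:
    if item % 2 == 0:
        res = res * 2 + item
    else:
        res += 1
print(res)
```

item=14: even, res = 0*2+14 = 14
item=8: even, res = 14*2+8 = 36
item=14: even, res = 36*2+14 = 86
item=12: even, res = 86*2+12 = 184
item=5: not even, res = 184+1 = 185
item=5: not even, res = 185+1 = 186

186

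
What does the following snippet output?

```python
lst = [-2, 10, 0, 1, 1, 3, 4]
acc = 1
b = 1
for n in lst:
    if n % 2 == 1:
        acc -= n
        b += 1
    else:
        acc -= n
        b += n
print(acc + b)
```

n=-2: not odd, acc = 1-(-2) = 3; b=-1
n=10: not odd, acc = 3-10 = -7; b=9
n=0: not odd, acc = (-7)-0 = -7; b=9
n=1: odd, acc = (-7)-1 = -8; b=10
n=1: odd, acc = (-8)-1 = -9; b=11
n=3: odd, acc = (-9)-3 = -12; b=12
n=4: not odd, acc = (-12)-4 = -16; b=16
acc+b = (-16)+16 = 0

0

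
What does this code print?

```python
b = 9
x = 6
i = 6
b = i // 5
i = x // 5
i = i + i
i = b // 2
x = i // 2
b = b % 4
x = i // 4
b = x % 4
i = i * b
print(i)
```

b = 6//5 = 1
i = 6//5 = 1
i = 1+1 = 2
i = 1//2 = 0
x = 0//2 = 0
b = 1%4 = 1
x = 0//4 = 0
b = 0%4 = 0
i = 0*0 = 0

0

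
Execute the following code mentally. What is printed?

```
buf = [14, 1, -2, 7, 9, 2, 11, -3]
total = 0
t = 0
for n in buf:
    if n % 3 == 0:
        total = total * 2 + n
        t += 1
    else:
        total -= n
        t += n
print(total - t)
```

-126

n=14: not %3==0, total = 0-14 = -14; t=14
n=1: not %3==0, total = (-14)-1 = -15; t=15
n=-2: not %3==0, total = (-15)-(-2) = -13; t=13
n=7: not %3==0, total = (-13)-7 = -20; t=20
n=9: %3==0, total = (-20)*2+9 = -31; t=21
n=2: not %3==0, total = (-31)-2 = -33; t=23
n=11: not %3==0, total = (-33)-11 = -44; t=34
n=-3: %3==0, total = (-44)*2+(-3) = -91; t=35
total-t = (-91)-35 = -126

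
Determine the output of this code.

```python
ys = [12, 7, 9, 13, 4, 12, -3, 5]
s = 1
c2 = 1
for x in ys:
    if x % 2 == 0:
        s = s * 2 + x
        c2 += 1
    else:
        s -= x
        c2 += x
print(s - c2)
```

x=12: even, s = 1*2+12 = 14; c2=2
x=7: not even, s = 14-7 = 7; c2=9
x=9: not even, s = 7-9 = -2; c2=18
x=13: not even, s = (-2)-13 = -15; c2=31
x=4: even, s = (-15)*2+4 = -26; c2=32
x=12: even, s = (-26)*2+12 = -40; c2=33
x=-3: not even, s = (-40)-(-3) = -37; c2=30
x=5: not even, s = (-37)-5 = -42; c2=35
s-c2 = (-42)-35 = -77

-77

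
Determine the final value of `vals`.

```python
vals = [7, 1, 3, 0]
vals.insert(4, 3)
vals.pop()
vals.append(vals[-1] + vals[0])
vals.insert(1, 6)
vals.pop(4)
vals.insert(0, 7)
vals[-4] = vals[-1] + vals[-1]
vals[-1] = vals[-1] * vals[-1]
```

[7, 7, 14, 1, 3, 49]

insert 3 at 4 → [7, 1, 3, 0, 3]
pop() removes 3 → [7, 1, 3, 0]
append vals[-1]+vals[0] = 0+7 = 7 → [7, 1, 3, 0, 7]
insert 6 at 1 → [7, 6, 1, 3, 0, 7]
pop(4) removes 0 → [7, 6, 1, 3, 7]
insert 7 at 0 → [7, 7, 6, 1, 3, 7]
vals[-4] = vals[-1]+vals[-1] = 7+7 = 14 → [7, 7, 14, 1, 3, 7]
vals[-1] = vals[-1]*vals[-1] = 7*7 = 49 → [7, 7, 14, 1, 3, 49]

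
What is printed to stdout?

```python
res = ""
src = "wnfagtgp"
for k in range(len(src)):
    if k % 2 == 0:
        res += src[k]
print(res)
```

k=0: add 'w' → 'w'
k=1: skip
k=2: add 'f' → 'wf'
k=3: skip
k=4: add 'g' → 'wfg'
k=5: skip
k=6: add 'g' → 'wfgg'
k=7: skip

wfgg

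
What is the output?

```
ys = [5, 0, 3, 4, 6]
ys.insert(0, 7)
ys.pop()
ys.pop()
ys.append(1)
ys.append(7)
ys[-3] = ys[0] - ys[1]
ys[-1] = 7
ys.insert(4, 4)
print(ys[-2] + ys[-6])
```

insert 7 at 0 → [7, 5, 0, 3, 4, 6]
pop() removes 6 → [7, 5, 0, 3, 4]
pop() removes 4 → [7, 5, 0, 3]
append 1 → [7, 5, 0, 3, 1]
append 7 → [7, 5, 0, 3, 1, 7]
ys[-3] = ys[0]-ys[1] = 7-5 = 2 → [7, 5, 0, 2, 1, 7]
ys[-1] = 7 → [7, 5, 0, 2, 1, 7]
insert 4 at 4 → [7, 5, 0, 2, 4, 1, 7]
ys[-2]+ys[-6] = 1+5 = 6

6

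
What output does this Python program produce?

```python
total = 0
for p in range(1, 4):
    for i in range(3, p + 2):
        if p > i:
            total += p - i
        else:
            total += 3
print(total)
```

9

p=2,i=3: not 2>3, total = 0+3 = 3
p=3,i=3: not 3>3, total = 3+3 = 6
p=3,i=4: not 3>4, total = 6+3 = 9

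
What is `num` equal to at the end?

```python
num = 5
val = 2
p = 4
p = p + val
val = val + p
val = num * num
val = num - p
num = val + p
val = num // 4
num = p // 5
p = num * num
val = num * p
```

p = 4+2 = 6
val = 2+6 = 8
val = 5*5 = 25
val = 5-6 = -1
num = (-1)+6 = 5
val = 5//4 = 1
num = 6//5 = 1
p = 1*1 = 1
val = 1*1 = 1

1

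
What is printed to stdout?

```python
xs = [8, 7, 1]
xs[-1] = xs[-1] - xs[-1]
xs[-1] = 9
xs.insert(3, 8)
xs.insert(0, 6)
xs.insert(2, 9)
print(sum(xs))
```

47

xs[-1] = xs[-1]-xs[-1] = 1-1 = 0 → [8, 7, 0]
xs[-1] = 9 → [8, 7, 9]
insert 8 at 3 → [8, 7, 9, 8]
insert 6 at 0 → [6, 8, 7, 9, 8]
insert 9 at 2 → [6, 8, 9, 7, 9, 8]
sum = 47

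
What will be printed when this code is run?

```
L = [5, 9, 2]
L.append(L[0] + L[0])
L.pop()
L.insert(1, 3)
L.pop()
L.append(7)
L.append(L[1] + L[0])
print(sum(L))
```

append L[0]+L[0] = 5+5 = 10 → [5, 9, 2, 10]
pop() removes 10 → [5, 9, 2]
insert 3 at 1 → [5, 3, 9, 2]
pop() removes 2 → [5, 3, 9]
append 7 → [5, 3, 9, 7]
append L[1]+L[0] = 3+5 = 8 → [5, 3, 9, 7, 8]
sum = 32

32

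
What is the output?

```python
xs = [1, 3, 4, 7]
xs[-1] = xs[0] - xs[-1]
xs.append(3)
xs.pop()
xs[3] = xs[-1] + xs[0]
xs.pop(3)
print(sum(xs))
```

xs[-1] = xs[0]-xs[-1] = 1-7 = -6 → [1, 3, 4, -6]
append 3 → [1, 3, 4, -6, 3]
pop() removes 3 → [1, 3, 4, -6]
xs[3] = xs[-1]+xs[0] = (-6)+1 = -5 → [1, 3, 4, -5]
pop(3) removes -5 → [1, 3, 4]
sum = 8

8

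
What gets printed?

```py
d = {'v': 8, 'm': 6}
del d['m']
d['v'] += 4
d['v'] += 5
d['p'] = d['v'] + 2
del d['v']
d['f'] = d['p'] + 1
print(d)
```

del 'm' → {'v': 8}
d['v'] = 8+4 = 12 → {'v': 12}
d['v'] = 12+5 = 17 → {'v': 17}
d['p'] = d['v']+2 = 19 → {'v': 17, 'p': 19}
del 'v' → {'p': 19}
d['f'] = d['p']+1 = 20 → {'p': 19, 'f': 20}

{'p': 19, 'f': 20}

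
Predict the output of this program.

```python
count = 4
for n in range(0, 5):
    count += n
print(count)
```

n=0: count = 4+0 = 4
n=1: count = 4+1 = 5
n=2: count = 5+2 = 7
n=3: count = 7+3 = 10
n=4: count = 10+4 = 14

14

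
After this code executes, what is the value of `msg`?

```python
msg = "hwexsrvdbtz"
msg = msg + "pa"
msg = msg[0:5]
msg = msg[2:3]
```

'e'

+ 'pa' → 'hwexsrvdbtzpa'
slice [0:5] → 'hwexs'
slice [2:3] → 'e'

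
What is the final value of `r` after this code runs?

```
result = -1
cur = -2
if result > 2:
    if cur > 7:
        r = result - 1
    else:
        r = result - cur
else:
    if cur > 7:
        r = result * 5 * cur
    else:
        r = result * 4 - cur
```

result=-1, cur=-2
result > 2 is False; cur > 7 is False
→ r = result * 4 - cur = -2

-2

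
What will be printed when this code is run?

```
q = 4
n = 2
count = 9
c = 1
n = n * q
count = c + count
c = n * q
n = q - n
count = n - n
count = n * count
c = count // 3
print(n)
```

n = 2*4 = 8
count = 1+9 = 10
c = 8*4 = 32
n = 4-8 = -4
count = (-4)-(-4) = 0
count = (-4)*0 = 0
c = 0//3 = 0

-4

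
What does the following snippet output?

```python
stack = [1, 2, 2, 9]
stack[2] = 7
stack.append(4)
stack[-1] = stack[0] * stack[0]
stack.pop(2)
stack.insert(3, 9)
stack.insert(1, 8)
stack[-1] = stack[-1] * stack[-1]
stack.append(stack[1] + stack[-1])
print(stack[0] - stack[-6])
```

-7

stack[2] = 7 → [1, 2, 7, 9]
append 4 → [1, 2, 7, 9, 4]
stack[-1] = stack[0]*stack[0] = 1*1 = 1 → [1, 2, 7, 9, 1]
pop(2) removes 7 → [1, 2, 9, 1]
insert 9 at 3 → [1, 2, 9, 9, 1]
insert 8 at 1 → [1, 8, 2, 9, 9, 1]
stack[-1] = stack[-1]*stack[-1] = 1*1 = 1 → [1, 8, 2, 9, 9, 1]
append stack[1]+stack[-1] = 8+1 = 9 → [1, 8, 2, 9, 9, 1, 9]
stack[0]-stack[-6] = 1-8 = -7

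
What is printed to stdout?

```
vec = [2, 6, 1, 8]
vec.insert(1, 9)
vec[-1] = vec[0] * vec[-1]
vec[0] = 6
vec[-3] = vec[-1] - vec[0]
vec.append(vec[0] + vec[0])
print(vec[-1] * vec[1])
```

insert 9 at 1 → [2, 9, 6, 1, 8]
vec[-1] = vec[0]*vec[-1] = 2*8 = 16 → [2, 9, 6, 1, 16]
vec[0] = 6 → [6, 9, 6, 1, 16]
vec[-3] = vec[-1]-vec[0] = 16-6 = 10 → [6, 9, 10, 1, 16]
append vec[0]+vec[0] = 6+6 = 12 → [6, 9, 10, 1, 16, 12]
vec[-1]*vec[1] = 12*9 = 108

108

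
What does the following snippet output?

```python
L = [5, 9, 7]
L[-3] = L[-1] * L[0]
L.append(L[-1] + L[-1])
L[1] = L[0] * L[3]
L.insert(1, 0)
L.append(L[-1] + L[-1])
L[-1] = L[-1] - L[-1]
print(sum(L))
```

546

L[-3] = L[-1]*L[0] = 7*5 = 35 → [35, 9, 7]
append L[-1]+L[-1] = 7+7 = 14 → [35, 9, 7, 14]
L[1] = L[0]*L[3] = 35*14 = 490 → [35, 490, 7, 14]
insert 0 at 1 → [35, 0, 490, 7, 14]
append L[-1]+L[-1] = 14+14 = 28 → [35, 0, 490, 7, 14, 28]
L[-1] = L[-1]-L[-1] = 28-28 = 0 → [35, 0, 490, 7, 14, 0]
sum = 546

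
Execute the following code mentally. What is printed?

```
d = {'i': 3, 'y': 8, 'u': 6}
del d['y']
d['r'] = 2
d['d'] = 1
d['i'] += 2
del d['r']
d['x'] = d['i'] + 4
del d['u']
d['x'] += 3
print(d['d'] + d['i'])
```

6

del 'y' → {'i': 3, 'u': 6}
d['r'] = 2 → {'i': 3, 'u': 6, 'r': 2}
d['d'] = 1 → {'i': 3, 'u': 6, 'r': 2, 'd': 1}
d['i'] = 3+2 = 5 → {'i': 5, 'u': 6, 'r': 2, 'd': 1}
del 'r' → {'i': 5, 'u': 6, 'd': 1}
d['x'] = d['i']+4 = 9 → {'i': 5, 'u': 6, 'd': 1, 'x': 9}
del 'u' → {'i': 5, 'd': 1, 'x': 9}
d['x'] = 9+3 = 12 → {'i': 5, 'd': 1, 'x': 12}
d['d']+d['i'] = 1+5 = 6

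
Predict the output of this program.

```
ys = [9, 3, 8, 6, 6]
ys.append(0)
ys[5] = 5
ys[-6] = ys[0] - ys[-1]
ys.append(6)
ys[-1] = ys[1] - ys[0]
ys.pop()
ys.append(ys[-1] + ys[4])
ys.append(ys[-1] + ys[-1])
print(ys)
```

[4, 3, 8, 6, 6, 5, 11, 22]

append 0 → [9, 3, 8, 6, 6, 0]
ys[5] = 5 → [9, 3, 8, 6, 6, 5]
ys[-6] = ys[0]-ys[-1] = 9-5 = 4 → [4, 3, 8, 6, 6, 5]
append 6 → [4, 3, 8, 6, 6, 5, 6]
ys[-1] = ys[1]-ys[0] = 3-4 = -1 → [4, 3, 8, 6, 6, 5, -1]
pop() removes -1 → [4, 3, 8, 6, 6, 5]
append ys[-1]+ys[4] = 5+6 = 11 → [4, 3, 8, 6, 6, 5, 11]
append ys[-1]+ys[-1] = 11+11 = 22 → [4, 3, 8, 6, 6, 5, 11, 22]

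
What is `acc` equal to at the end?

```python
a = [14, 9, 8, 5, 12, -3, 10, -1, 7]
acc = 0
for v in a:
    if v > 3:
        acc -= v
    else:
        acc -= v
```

v=14: >3, acc = 0-14 = -14
v=9: >3, acc = (-14)-9 = -23
v=8: >3, acc = (-23)-8 = -31
v=5: >3, acc = (-31)-5 = -36
v=12: >3, acc = (-36)-12 = -48
v=-3: not >3, acc = (-48)-(-3) = -45
v=10: >3, acc = (-45)-10 = -55
v=-1: not >3, acc = (-55)-(-1) = -54
v=7: >3, acc = (-54)-7 = -61

-61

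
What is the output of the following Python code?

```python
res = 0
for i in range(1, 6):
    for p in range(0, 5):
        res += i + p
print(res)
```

i=1,p=0: res = 0+1 = 1
i=1,p=1: res = 1+2 = 3
i=1,p=2: res = 3+3 = 6
i=1,p=3: res = 6+4 = 10
i=1,p=4: res = 10+5 = 15
i=2,p=0: res = 15+2 = 17
i=2,p=1: res = 17+3 = 20
i=2,p=2: res = 20+4 = 24
i=2,p=3: res = 24+5 = 29
i=2,p=4: res = 29+6 = 35
i=3,p=0: res = 35+3 = 38
i=3,p=1: res = 38+4 = 42
i=3,p=2: res = 42+5 = 47
i=3,p=3: res = 47+6 = 53
i=3,p=4: res = 53+7 = 60
i=4,p=0: res = 60+4 = 64
i=4,p=1: res = 64+5 = 69
i=4,p=2: res = 69+6 = 75
i=4,p=3: res = 75+7 = 82
i=4,p=4: res = 82+8 = 90
i=5,p=0: res = 90+5 = 95
i=5,p=1: res = 95+6 = 101
i=5,p=2: res = 101+7 = 108
i=5,p=3: res = 108+8 = 116
i=5,p=4: res = 116+9 = 125

125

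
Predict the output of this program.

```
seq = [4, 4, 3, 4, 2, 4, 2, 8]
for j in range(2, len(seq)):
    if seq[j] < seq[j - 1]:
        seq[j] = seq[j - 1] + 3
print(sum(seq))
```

j=2: 3<4, seq[2] = 4+3 = 7 → [4, 4, 7, 4, 2, 4, 2, 8]
j=3: 4<7, seq[3] = 7+3 = 10 → [4, 4, 7, 10, 2, 4, 2, 8]
j=4: 2<10, seq[4] = 10+3 = 13 → [4, 4, 7, 10, 13, 4, 2, 8]
j=5: 4<13, seq[5] = 13+3 = 16 → [4, 4, 7, 10, 13, 16, 2, 8]
j=6: 2<16, seq[6] = 16+3 = 19 → [4, 4, 7, 10, 13, 16, 19, 8]
j=7: 8<19, seq[7] = 19+3 = 22 → [4, 4, 7, 10, 13, 16, 19, 22]
sum = 95

95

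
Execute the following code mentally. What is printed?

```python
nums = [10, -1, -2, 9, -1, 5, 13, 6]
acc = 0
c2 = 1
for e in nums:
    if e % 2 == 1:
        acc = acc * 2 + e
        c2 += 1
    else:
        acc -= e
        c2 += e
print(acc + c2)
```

-199

e=10: not odd, acc = 0-10 = -10; c2=11
e=-1: odd, acc = (-10)*2+(-1) = -21; c2=12
e=-2: not odd, acc = (-21)-(-2) = -19; c2=10
e=9: odd, acc = (-19)*2+9 = -29; c2=11
e=-1: odd, acc = (-29)*2+(-1) = -59; c2=12
e=5: odd, acc = (-59)*2+5 = -113; c2=13
e=13: odd, acc = (-113)*2+13 = -213; c2=14
e=6: not odd, acc = (-213)-6 = -219; c2=20
acc+c2 = (-219)+20 = -199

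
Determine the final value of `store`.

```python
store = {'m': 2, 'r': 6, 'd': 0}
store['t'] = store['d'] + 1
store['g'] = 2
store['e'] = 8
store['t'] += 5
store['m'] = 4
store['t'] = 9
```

store['t'] = store['d']+1 = 1 → {'m': 2, 'r': 6, 'd': 0, 't': 1}
store['g'] = 2 → {'m': 2, 'r': 6, 'd': 0, 't': 1, 'g': 2}
store['e'] = 8 → {'m': 2, 'r': 6, 'd': 0, 't': 1, 'g': 2, 'e': 8}
store['t'] = 1+5 = 6 → {'m': 2, 'r': 6, 'd': 0, 't': 6, 'g': 2, 'e': 8}
store['m'] = 4 → {'m': 4, 'r': 6, 'd': 0, 't': 6, 'g': 2, 'e': 8}
store['t'] = 9 → {'m': 4, 'r': 6, 'd': 0, 't': 9, 'g': 2, 'e': 8}

{'m': 4, 'r': 6, 'd': 0, 't': 9, 'g': 2, 'e': 8}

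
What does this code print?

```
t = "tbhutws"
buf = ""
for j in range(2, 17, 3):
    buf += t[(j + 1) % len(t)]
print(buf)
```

j=2: add t[3]='u' → 'u'
j=5: add t[6]='s' → 'us'
j=8: add t[2]='h' → 'ush'
j=11: add t[5]='w' → 'ushw'
j=14: add t[1]='b' → 'ushwb'

ushwb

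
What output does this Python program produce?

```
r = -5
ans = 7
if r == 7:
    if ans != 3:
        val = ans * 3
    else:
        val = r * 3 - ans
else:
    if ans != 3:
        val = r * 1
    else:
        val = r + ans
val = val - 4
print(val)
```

r=-5, ans=7
r == 7 is False; ans != 3 is True
→ val = r * 1 = -5
val = (-5)-4 = -9

-9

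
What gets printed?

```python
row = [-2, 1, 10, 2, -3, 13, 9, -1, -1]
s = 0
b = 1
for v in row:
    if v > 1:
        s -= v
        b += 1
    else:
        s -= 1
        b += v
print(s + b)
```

-40

v=-2: not >1, s = 0-1 = -1; b=-1
v=1: not >1, s = (-1)-1 = -2; b=0
v=10: >1, s = (-2)-10 = -12; b=1
v=2: >1, s = (-12)-2 = -14; b=2
v=-3: not >1, s = (-14)-1 = -15; b=-1
v=13: >1, s = (-15)-13 = -28; b=0
v=9: >1, s = (-28)-9 = -37; b=1
v=-1: not >1, s = (-37)-1 = -38; b=0
v=-1: not >1, s = (-38)-1 = -39; b=-1
s+b = (-39)+(-1) = -40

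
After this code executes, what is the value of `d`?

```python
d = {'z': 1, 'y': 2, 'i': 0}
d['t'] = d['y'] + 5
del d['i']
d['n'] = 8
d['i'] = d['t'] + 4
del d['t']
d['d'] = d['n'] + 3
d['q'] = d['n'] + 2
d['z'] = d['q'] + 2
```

{'z': 12, 'y': 2, 'n': 8, 'i': 11, 'd': 11, 'q': 10}

d['t'] = d['y']+5 = 7 → {'z': 1, 'y': 2, 'i': 0, 't': 7}
del 'i' → {'z': 1, 'y': 2, 't': 7}
d['n'] = 8 → {'z': 1, 'y': 2, 't': 7, 'n': 8}
d['i'] = d['t']+4 = 11 → {'z': 1, 'y': 2, 't': 7, 'n': 8, 'i': 11}
del 't' → {'z': 1, 'y': 2, 'n': 8, 'i': 11}
d['d'] = d['n']+3 = 11 → {'z': 1, 'y': 2, 'n': 8, 'i': 11, 'd': 11}
d['q'] = d['n']+2 = 10 → {'z': 1, 'y': 2, 'n': 8, 'i': 11, 'd': 11, 'q': 10}
d['z'] = d['q']+2 = 12 → {'z': 12, 'y': 2, 'n': 8, 'i': 11, 'd': 11, 'q': 10}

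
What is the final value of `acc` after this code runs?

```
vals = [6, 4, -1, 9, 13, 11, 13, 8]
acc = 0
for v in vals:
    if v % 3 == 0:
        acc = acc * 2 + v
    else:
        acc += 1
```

v=6: %3==0, acc = 0*2+6 = 6
v=4: not %3==0, acc = 6+1 = 7
v=-1: not %3==0, acc = 7+1 = 8
v=9: %3==0, acc = 8*2+9 = 25
v=13: not %3==0, acc = 25+1 = 26
v=11: not %3==0, acc = 26+1 = 27
v=13: not %3==0, acc = 27+1 = 28
v=8: not %3==0, acc = 28+1 = 29

29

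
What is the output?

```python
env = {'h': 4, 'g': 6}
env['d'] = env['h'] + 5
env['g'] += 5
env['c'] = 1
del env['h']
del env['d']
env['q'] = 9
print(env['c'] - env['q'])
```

-8

env['d'] = env['h']+5 = 9 → {'h': 4, 'g': 6, 'd': 9}
env['g'] = 6+5 = 11 → {'h': 4, 'g': 11, 'd': 9}
env['c'] = 1 → {'h': 4, 'g': 11, 'd': 9, 'c': 1}
del 'h' → {'g': 11, 'd': 9, 'c': 1}
del 'd' → {'g': 11, 'c': 1}
env['q'] = 9 → {'g': 11, 'c': 1, 'q': 9}
env['c']-env['q'] = 1-9 = -8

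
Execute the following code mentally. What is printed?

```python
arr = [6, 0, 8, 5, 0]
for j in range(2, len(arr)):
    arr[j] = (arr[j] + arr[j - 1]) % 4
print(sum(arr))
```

8

j=2: arr[2] = (8+0)%4 = 0 → [6, 0, 0, 5, 0]
j=3: arr[3] = (5+0)%4 = 1 → [6, 0, 0, 1, 0]
j=4: arr[4] = (0+1)%4 = 1 → [6, 0, 0, 1, 1]
sum = 8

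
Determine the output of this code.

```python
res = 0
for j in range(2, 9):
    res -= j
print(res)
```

j=2: res = 0-2 = -2
j=3: res = (-2)-3 = -5
j=4: res = (-5)-4 = -9
j=5: res = (-9)-5 = -14
j=6: res = (-14)-6 = -20
j=7: res = (-20)-7 = -27
j=8: res = (-27)-8 = -35

-35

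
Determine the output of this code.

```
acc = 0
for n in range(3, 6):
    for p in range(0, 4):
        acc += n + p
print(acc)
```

n=3,p=0: acc = 0+3 = 3
n=3,p=1: acc = 3+4 = 7
n=3,p=2: acc = 7+5 = 12
n=3,p=3: acc = 12+6 = 18
n=4,p=0: acc = 18+4 = 22
n=4,p=1: acc = 22+5 = 27
n=4,p=2: acc = 27+6 = 33
n=4,p=3: acc = 33+7 = 40
n=5,p=0: acc = 40+5 = 45
n=5,p=1: acc = 45+6 = 51
n=5,p=2: acc = 51+7 = 58
n=5,p=3: acc = 58+8 = 66

66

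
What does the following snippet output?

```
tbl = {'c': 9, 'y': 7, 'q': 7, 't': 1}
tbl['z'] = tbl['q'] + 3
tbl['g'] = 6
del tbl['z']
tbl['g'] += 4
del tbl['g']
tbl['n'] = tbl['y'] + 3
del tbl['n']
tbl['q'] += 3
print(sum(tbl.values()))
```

27

tbl['z'] = tbl['q']+3 = 10 → {'c': 9, 'y': 7, 'q': 7, 't': 1, 'z': 10}
tbl['g'] = 6 → {'c': 9, 'y': 7, 'q': 7, 't': 1, 'z': 10, 'g': 6}
del 'z' → {'c': 9, 'y': 7, 'q': 7, 't': 1, 'g': 6}
tbl['g'] = 6+4 = 10 → {'c': 9, 'y': 7, 'q': 7, 't': 1, 'g': 10}
del 'g' → {'c': 9, 'y': 7, 'q': 7, 't': 1}
tbl['n'] = tbl['y']+3 = 10 → {'c': 9, 'y': 7, 'q': 7, 't': 1, 'n': 10}
del 'n' → {'c': 9, 'y': 7, 'q': 7, 't': 1}
tbl['q'] = 7+3 = 10 → {'c': 9, 'y': 7, 'q': 10, 't': 1}
sum of values = 27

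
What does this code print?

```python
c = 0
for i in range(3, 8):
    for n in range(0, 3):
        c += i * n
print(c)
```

i=3,n=0: c = 0+0 = 0
i=3,n=1: c = 0+3 = 3
i=3,n=2: c = 3+6 = 9
i=4,n=0: c = 9+0 = 9
i=4,n=1: c = 9+4 = 13
i=4,n=2: c = 13+8 = 21
i=5,n=0: c = 21+0 = 21
i=5,n=1: c = 21+5 = 26
i=5,n=2: c = 26+10 = 36
i=6,n=0: c = 36+0 = 36
i=6,n=1: c = 36+6 = 42
i=6,n=2: c = 42+12 = 54
i=7,n=0: c = 54+0 = 54
i=7,n=1: c = 54+7 = 61
i=7,n=2: c = 61+14 = 75

75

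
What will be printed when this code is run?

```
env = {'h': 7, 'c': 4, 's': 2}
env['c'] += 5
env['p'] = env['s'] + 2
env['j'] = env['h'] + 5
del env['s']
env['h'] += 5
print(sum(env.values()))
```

37

env['c'] = 4+5 = 9 → {'h': 7, 'c': 9, 's': 2}
env['p'] = env['s']+2 = 4 → {'h': 7, 'c': 9, 's': 2, 'p': 4}
env['j'] = env['h']+5 = 12 → {'h': 7, 'c': 9, 's': 2, 'p': 4, 'j': 12}
del 's' → {'h': 7, 'c': 9, 'p': 4, 'j': 12}
env['h'] = 7+5 = 12 → {'h': 12, 'c': 9, 'p': 4, 'j': 12}
sum of values = 37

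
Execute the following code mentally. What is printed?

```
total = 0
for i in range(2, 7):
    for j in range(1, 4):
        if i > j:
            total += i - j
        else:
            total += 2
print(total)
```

37

i=2,j=1: 2>1, total = 0+1 = 1
i=2,j=2: not 2>2, total = 1+2 = 3
i=2,j=3: not 2>3, total = 3+2 = 5
i=3,j=1: 3>1, total = 5+2 = 7
i=3,j=2: 3>2, total = 7+1 = 8
i=3,j=3: not 3>3, total = 8+2 = 10
i=4,j=1: 4>1, total = 10+3 = 13
i=4,j=2: 4>2, total = 13+2 = 15
i=4,j=3: 4>3, total = 15+1 = 16
i=5,j=1: 5>1, total = 16+4 = 20
i=5,j=2: 5>2, total = 20+3 = 23
i=5,j=3: 5>3, total = 23+2 = 25
i=6,j=1: 6>1, total = 25+5 = 30
i=6,j=2: 6>2, total = 30+4 = 34
i=6,j=3: 6>3, total = 34+3 = 37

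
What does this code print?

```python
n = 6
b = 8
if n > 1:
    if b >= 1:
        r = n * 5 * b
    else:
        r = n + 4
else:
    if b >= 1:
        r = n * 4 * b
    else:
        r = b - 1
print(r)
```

240

n=6, b=8
n > 1 is True; b >= 1 is True
→ r = n * 5 * b = 240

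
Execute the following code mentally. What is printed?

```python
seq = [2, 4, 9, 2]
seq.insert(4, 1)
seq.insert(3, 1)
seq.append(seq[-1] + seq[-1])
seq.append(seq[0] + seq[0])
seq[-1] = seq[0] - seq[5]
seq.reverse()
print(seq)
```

insert 1 at 4 → [2, 4, 9, 2, 1]
insert 1 at 3 → [2, 4, 9, 1, 2, 1]
append seq[-1]+seq[-1] = 1+1 = 2 → [2, 4, 9, 1, 2, 1, 2]
append seq[0]+seq[0] = 2+2 = 4 → [2, 4, 9, 1, 2, 1, 2, 4]
seq[-1] = seq[0]-seq[5] = 2-1 = 1 → [2, 4, 9, 1, 2, 1, 2, 1]
reverse → [1, 2, 1, 2, 1, 9, 4, 2]

[1, 2, 1, 2, 1, 9, 4, 2]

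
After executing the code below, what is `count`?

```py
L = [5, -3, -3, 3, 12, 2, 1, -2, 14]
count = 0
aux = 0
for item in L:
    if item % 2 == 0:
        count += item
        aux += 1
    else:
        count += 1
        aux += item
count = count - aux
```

24

item=5: not even, count = 0+1 = 1; aux=5
item=-3: not even, count = 1+1 = 2; aux=2
item=-3: not even, count = 2+1 = 3; aux=-1
item=3: not even, count = 3+1 = 4; aux=2
item=12: even, count = 4+12 = 16; aux=3
item=2: even, count = 16+2 = 18; aux=4
item=1: not even, count = 18+1 = 19; aux=5
item=-2: even, count = 19+(-2) = 17; aux=6
item=14: even, count = 17+14 = 31; aux=7
count-aux = 31-7 = 24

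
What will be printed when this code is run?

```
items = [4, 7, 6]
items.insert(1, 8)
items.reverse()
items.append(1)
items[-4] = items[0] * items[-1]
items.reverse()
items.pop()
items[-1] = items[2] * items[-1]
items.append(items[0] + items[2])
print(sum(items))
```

70

insert 8 at 1 → [4, 8, 7, 6]
reverse → [6, 7, 8, 4]
append 1 → [6, 7, 8, 4, 1]
items[-4] = items[0]*items[-1] = 6*1 = 6 → [6, 6, 8, 4, 1]
reverse → [1, 4, 8, 6, 6]
pop() removes 6 → [1, 4, 8, 6]
items[-1] = items[2]*items[-1] = 8*6 = 48 → [1, 4, 8, 48]
append items[0]+items[2] = 1+8 = 9 → [1, 4, 8, 48, 9]
sum = 70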